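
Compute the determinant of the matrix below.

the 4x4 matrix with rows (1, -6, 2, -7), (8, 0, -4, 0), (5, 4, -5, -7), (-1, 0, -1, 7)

det(A) = -1120

Forward elimination:
R2 <- R2 - (8)*R1:  [   0   48  -20   56 ]
R3 <- R3 - (5)*R1:  [   0   34  -15   28 ]
R4 <- R4 - (-1)*R1:  [  0  -6   1   0 ]
R3 <- R3 - (17/24)*R2:  [     0      0   -5/6  -35/3 ]
R4 <- R4 - (-1/8)*R2:  [    0     0  -3/2     7 ]
R4 <- R4 - (9/5)*R3:  [  0   0   0  28 ]
Upper-triangular form:
[ 1  -6     2     -7 ]
[ 0  48   -20     56 ]
[ 0   0  -5/6  -35/3 ]
[ 0   0     0     28 ]
det(A) = (-1)^0 * (1) * (48) * (-5/6) * (28) = -1120  (0 row swaps -> sign +1)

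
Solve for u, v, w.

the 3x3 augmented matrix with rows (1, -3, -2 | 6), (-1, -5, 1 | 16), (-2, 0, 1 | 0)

Forward elimination on [A|b]:
R2 <- R2 - (-1)*R1:  [  0  -8  -1  22 ]
R3 <- R3 - (-2)*R1:  [  0  -6  -3  12 ]
R3 <- R3 - (3/4)*R2:  [    0     0  -9/4  -9/2 ]
Row echelon form:
[ 1  -3    -2  |     6 ]
[ 0  -8    -1  |    22 ]
[ 0   0  -9/4  |  -9/2 ]
Back-substitution:
w = (-9/2) / (-9/4) = 2
v = (22 - (-1)*(2)) / -8 = -3
u = (6 - (-3)*(-3) - (-2)*(2)) / 1 = 1

(1, -3, 2)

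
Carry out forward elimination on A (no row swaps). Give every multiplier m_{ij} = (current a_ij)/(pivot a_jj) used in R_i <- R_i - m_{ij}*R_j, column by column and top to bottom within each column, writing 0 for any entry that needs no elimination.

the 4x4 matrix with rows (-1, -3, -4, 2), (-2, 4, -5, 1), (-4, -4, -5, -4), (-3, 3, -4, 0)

Forward elimination:
R2 <- R2 - (2)*R1:  [  0  10   3  -3 ]
R3 <- R3 - (4)*R1:  [   0    8   11  -12 ]
R4 <- R4 - (3)*R1:  [  0  12   8  -6 ]
R3 <- R3 - (4/5)*R2:  [     0      0   43/5  -48/5 ]
R4 <- R4 - (6/5)*R2:  [     0      0   22/5  -12/5 ]
R4 <- R4 - (22/43)*R3:  [      0       0       0  108/43 ]
Multipliers (in order of application): m_{21} = 2, m_{31} = 4, m_{41} = 3, m_{32} = 4/5, m_{42} = 6/5, m_{43} = 22/43

multipliers: 2, 4, 3, 4/5, 6/5, 22/43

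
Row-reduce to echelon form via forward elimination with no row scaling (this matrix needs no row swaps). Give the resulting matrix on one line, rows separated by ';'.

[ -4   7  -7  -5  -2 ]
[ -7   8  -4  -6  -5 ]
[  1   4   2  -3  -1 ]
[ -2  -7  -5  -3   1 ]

REF = [-4 7 -7 -5 -2; 0 -17/4 33/4 11/4 -3/2; 0 0 194/17 -9/17 -60/17; 0 0 0 -806/97 -103/97]

Forward elimination:
R2 <- R2 - (7/4)*R1:  [     0  -17/4   33/4   11/4   -3/2 ]
R3 <- R3 - (-1/4)*R1:  [     0   23/4    1/4  -17/4   -3/2 ]
R4 <- R4 - (1/2)*R1:  [     0  -21/2   -3/2   -1/2      2 ]
R3 <- R3 - (-23/17)*R2:  [      0       0  194/17   -9/17  -60/17 ]
R4 <- R4 - (42/17)*R2:  [       0        0  -372/17  -124/17    97/17 ]
R4 <- R4 - (-186/97)*R3:  [       0        0        0  -806/97  -103/97 ]
Row echelon form:
[ -4      7      -7       -5       -2 ]
[  0  -17/4    33/4     11/4     -3/2 ]
[  0      0  194/17    -9/17   -60/17 ]
[  0      0       0  -806/97  -103/97 ]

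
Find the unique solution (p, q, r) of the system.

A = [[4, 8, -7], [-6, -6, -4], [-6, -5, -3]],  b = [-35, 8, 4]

(3, -5, 1)

Forward elimination on [A|b]:
R2 <- R2 - (-3/2)*R1:  [     0      6  -29/2  -89/2 ]
R3 <- R3 - (-3/2)*R1:  [     0      7  -27/2  -97/2 ]
R3 <- R3 - (7/6)*R2:  [     0      0  41/12  41/12 ]
Row echelon form:
[ 4  8     -7  |    -35 ]
[ 0  6  -29/2  |  -89/2 ]
[ 0  0  41/12  |  41/12 ]
Back-substitution:
r = (41/12) / (41/12) = 1
q = (-89/2 - (-29/2)*(1)) / 6 = -5
p = (-35 - (8)*(-5) - (-7)*(1)) / 4 = 3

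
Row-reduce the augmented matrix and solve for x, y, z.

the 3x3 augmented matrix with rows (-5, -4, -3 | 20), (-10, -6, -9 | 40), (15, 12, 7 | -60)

(-4, 0, 0)

Forward elimination on [A|b]:
R2 <- R2 - (2)*R1:  [  0   2  -3   0 ]
R3 <- R3 - (-3)*R1:  [  0   0  -2   0 ]
Row echelon form:
[ -5  -4  -3  |  20 ]
[  0   2  -3  |   0 ]
[  0   0  -2  |   0 ]
Back-substitution:
z = (0) / -2 = 0
y = (0 - (-3)*(0)) / 2 = 0
x = (20 - (-4)*(0) - (-3)*(0)) / -5 = -4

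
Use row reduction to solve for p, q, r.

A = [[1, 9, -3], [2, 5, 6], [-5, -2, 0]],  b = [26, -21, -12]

Forward elimination on [A|b]:
R2 <- R2 - (2)*R1:  [   0  -13   12  -73 ]
R3 <- R3 - (-5)*R1:  [   0   43  -15  118 ]
R3 <- R3 - (-43/13)*R2:  [        0         0    321/13  -1605/13 ]
Row echelon form:
[ 1    9      -3  |        26 ]
[ 0  -13      12  |       -73 ]
[ 0    0  321/13  |  -1605/13 ]
Back-substitution:
r = (-1605/13) / (321/13) = -5
q = (-73 - (12)*(-5)) / -13 = 1
p = (26 - (9)*(1) - (-3)*(-5)) / 1 = 2

(2, 1, -5)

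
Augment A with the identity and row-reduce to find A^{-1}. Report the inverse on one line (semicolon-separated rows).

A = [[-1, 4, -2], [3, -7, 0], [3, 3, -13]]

inverse = [91/5 46/5 -14/5; 39/5 19/5 -6/5; 6 3 -1]

Gauss-Jordan on [A | I]:
R1 <- (1/-1)*R1:  [  1  -4   2  |  -1   0   0 ]
R2 <- R2 - (3)*R1:  [  0   5  -6  |   3   1   0 ]
R3 <- R3 - (3)*R1:  [   0   15  -19  |    3    0    1 ]
R2 <- (1/5)*R2:  [    0     1  -6/5  |   3/5   1/5     0 ]
R1 <- R1 - (-4)*R2:  [     1      0  -14/5  |    7/5    4/5      0 ]
R3 <- R3 - (15)*R2:  [  0   0  -1  |  -6  -3   1 ]
R3 <- (1/-1)*R3:  [  0   0   1  |   6   3  -1 ]
R1 <- R1 - (-14/5)*R3:  [     1      0      0  |   91/5   46/5  -14/5 ]
R2 <- R2 - (-6/5)*R3:  [    0     1     0  |  39/5  19/5  -6/5 ]
Right block of [I | A^{-1}] is the inverse:
[ 91/5  46/5  -14/5 ]
[ 39/5  19/5   -6/5 ]
[    6     3     -1 ]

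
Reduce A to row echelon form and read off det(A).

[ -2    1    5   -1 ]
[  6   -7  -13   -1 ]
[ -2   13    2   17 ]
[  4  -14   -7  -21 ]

det(A) = -120

Forward elimination:
R2 <- R2 - (-3)*R1:  [  0  -4   2  -4 ]
R3 <- R3 - (1)*R1:  [  0  12  -3  18 ]
R4 <- R4 - (-2)*R1:  [   0  -12    3  -23 ]
R3 <- R3 - (-3)*R2:  [ 0  0  3  6 ]
R4 <- R4 - (3)*R2:  [   0    0   -3  -11 ]
R4 <- R4 - (-1)*R3:  [  0   0   0  -5 ]
Upper-triangular form:
[ -2   1  5  -1 ]
[  0  -4  2  -4 ]
[  0   0  3   6 ]
[  0   0  0  -5 ]
det(A) = (-1)^0 * (-2) * (-4) * (3) * (-5) = -120  (0 row swaps -> sign +1)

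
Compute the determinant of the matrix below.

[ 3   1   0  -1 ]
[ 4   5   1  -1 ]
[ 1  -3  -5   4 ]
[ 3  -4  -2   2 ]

Forward elimination:
R2 <- R2 - (4/3)*R1:  [    0  11/3     1   1/3 ]
R3 <- R3 - (1/3)*R1:  [     0  -10/3     -5   13/3 ]
R4 <- R4 - (1)*R1:  [  0  -5  -2   3 ]
R3 <- R3 - (-10/11)*R2:  [      0       0  -45/11   51/11 ]
R4 <- R4 - (-15/11)*R2:  [     0      0  -7/11  38/11 ]
R4 <- R4 - (7/45)*R3:  [     0      0      0  41/15 ]
Upper-triangular form:
[ 3     1       0     -1 ]
[ 0  11/3       1    1/3 ]
[ 0     0  -45/11  51/11 ]
[ 0     0       0  41/15 ]
det(A) = (-1)^0 * (3) * (11/3) * (-45/11) * (41/15) = -123  (0 row swaps -> sign +1)

det(A) = -123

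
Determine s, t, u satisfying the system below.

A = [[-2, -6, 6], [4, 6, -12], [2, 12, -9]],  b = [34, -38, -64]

Forward elimination on [A|b]:
R2 <- R2 - (-2)*R1:  [  0  -6   0  30 ]
R3 <- R3 - (-1)*R1:  [   0    6   -3  -30 ]
R3 <- R3 - (-1)*R2:  [  0   0  -3   0 ]
Row echelon form:
[ -2  -6   6  |  34 ]
[  0  -6   0  |  30 ]
[  0   0  -3  |   0 ]
Back-substitution:
u = (0) / -3 = 0
t = (30) / -6 = -5
s = (34 - (-6)*(-5) - (6)*(0)) / -2 = -2

(-2, -5, 0)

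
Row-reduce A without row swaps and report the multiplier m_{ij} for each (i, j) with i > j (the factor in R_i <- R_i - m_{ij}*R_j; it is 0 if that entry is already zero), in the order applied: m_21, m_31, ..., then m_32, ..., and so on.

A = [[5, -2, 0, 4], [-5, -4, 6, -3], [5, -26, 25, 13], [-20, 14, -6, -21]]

Forward elimination:
R2 <- R2 - (-1)*R1:  [  0  -6   6   1 ]
R3 <- R3 - (1)*R1:  [   0  -24   25    9 ]
R4 <- R4 - (-4)*R1:  [  0   6  -6  -5 ]
R3 <- R3 - (4)*R2:  [ 0  0  1  5 ]
R4 <- R4 - (-1)*R2:  [  0   0   0  -4 ]
R4: entry in column 3 is already 0 -> m_{43} = 0 (no row operation needed)
Multipliers (in order of application): m_{21} = -1, m_{31} = 1, m_{41} = -4, m_{32} = 4, m_{42} = -1, m_{43} = 0

multipliers: -1, 1, -4, 4, -1, 0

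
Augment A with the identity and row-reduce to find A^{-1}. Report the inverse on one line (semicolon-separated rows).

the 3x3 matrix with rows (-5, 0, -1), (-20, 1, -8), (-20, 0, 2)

inverse = [-1/15 0 -1/30; -20/3 1 2/3; -2/3 0 1/6]

Gauss-Jordan on [A | I]:
R1 <- (1/-5)*R1:  [    1     0   1/5  |  -1/5     0     0 ]
R2 <- R2 - (-20)*R1:  [  0   1  -4  |  -4   1   0 ]
R3 <- R3 - (-20)*R1:  [  0   0   6  |  -4   0   1 ]
R3 <- (1/6)*R3:  [    0     0     1  |  -2/3     0   1/6 ]
R1 <- R1 - (1/5)*R3:  [     1      0      0  |  -1/15      0  -1/30 ]
R2 <- R2 - (-4)*R3:  [     0      1      0  |  -20/3      1    2/3 ]
Right block of [I | A^{-1}] is the inverse:
[ -1/15  0  -1/30 ]
[ -20/3  1    2/3 ]
[  -2/3  0    1/6 ]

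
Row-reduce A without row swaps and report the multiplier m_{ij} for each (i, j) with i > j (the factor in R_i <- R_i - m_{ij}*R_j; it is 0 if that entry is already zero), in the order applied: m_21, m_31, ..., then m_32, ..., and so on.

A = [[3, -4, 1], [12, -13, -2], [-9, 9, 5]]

multipliers: 4, -3, -1

Forward elimination:
R2 <- R2 - (4)*R1:  [  0   3  -6 ]
R3 <- R3 - (-3)*R1:  [  0  -3   8 ]
R3 <- R3 - (-1)*R2:  [ 0  0  2 ]
Multipliers (in order of application): m_{21} = 4, m_{31} = -3, m_{32} = -1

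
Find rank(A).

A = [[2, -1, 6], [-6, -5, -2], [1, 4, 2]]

Row reduction:
R2 <- R2 - (-3)*R1:  [  0  -8  16 ]
R3 <- R3 - (1/2)*R1:  [   0  9/2   -1 ]
R3 <- R3 - (-9/16)*R2:  [ 0  0  8 ]
Row echelon form:
[ 2  -1   6 ]
[ 0  -8  16 ]
[ 0   0   8 ]
Nonzero rows / pivot columns: 3

rank(A) = 3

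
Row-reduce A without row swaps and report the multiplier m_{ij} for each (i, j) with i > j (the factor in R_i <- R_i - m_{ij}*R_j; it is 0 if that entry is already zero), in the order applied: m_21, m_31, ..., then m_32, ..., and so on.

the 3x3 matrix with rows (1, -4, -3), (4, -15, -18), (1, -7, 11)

multipliers: 4, 1, -3

Forward elimination:
R2 <- R2 - (4)*R1:  [  0   1  -6 ]
R3 <- R3 - (1)*R1:  [  0  -3  14 ]
R3 <- R3 - (-3)*R2:  [  0   0  -4 ]
Multipliers (in order of application): m_{21} = 4, m_{31} = 1, m_{32} = -3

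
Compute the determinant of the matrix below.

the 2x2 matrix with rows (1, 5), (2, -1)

det(A) = -11

Forward elimination:
R2 <- R2 - (2)*R1:  [   0  -11 ]
Upper-triangular form:
[ 1    5 ]
[ 0  -11 ]
det(A) = (-1)^0 * (1) * (-11) = -11  (0 row swaps -> sign +1)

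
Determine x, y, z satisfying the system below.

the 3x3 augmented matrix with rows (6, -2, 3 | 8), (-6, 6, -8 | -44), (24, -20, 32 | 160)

Forward elimination on [A|b]:
R2 <- R2 - (-1)*R1:  [   0    4   -5  -36 ]
R3 <- R3 - (4)*R1:  [   0  -12   20  128 ]
R3 <- R3 - (-3)*R2:  [  0   0   5  20 ]
Row echelon form:
[ 6  -2   3  |    8 ]
[ 0   4  -5  |  -36 ]
[ 0   0   5  |   20 ]
Back-substitution:
z = (20) / 5 = 4
y = (-36 - (-5)*(4)) / 4 = -4
x = (8 - (-2)*(-4) - (3)*(4)) / 6 = -2

(-2, -4, 4)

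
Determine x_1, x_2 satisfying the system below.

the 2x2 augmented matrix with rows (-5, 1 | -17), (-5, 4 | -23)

(3, -2)

Forward elimination on [A|b]:
R2 <- R2 - (1)*R1:  [  0   3  -6 ]
Row echelon form:
[ -5  1  |  -17 ]
[  0  3  |   -6 ]
Back-substitution:
x_2 = (-6) / 3 = -2
x_1 = (-17 - (1)*(-2)) / -5 = 3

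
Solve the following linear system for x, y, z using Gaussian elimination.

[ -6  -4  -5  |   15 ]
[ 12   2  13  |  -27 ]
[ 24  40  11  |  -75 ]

(-1, -1, -1)

Forward elimination on [A|b]:
R2 <- R2 - (-2)*R1:  [  0  -6   3   3 ]
R3 <- R3 - (-4)*R1:  [   0   24   -9  -15 ]
R3 <- R3 - (-4)*R2:  [  0   0   3  -3 ]
Row echelon form:
[ -6  -4  -5  |  15 ]
[  0  -6   3  |   3 ]
[  0   0   3  |  -3 ]
Back-substitution:
z = (-3) / 3 = -1
y = (3 - (3)*(-1)) / -6 = -1
x = (15 - (-4)*(-1) - (-5)*(-1)) / -6 = -1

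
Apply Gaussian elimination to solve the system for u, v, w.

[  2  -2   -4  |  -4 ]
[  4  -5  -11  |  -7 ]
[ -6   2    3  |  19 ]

(-4, -4, 1)

Forward elimination on [A|b]:
R2 <- R2 - (2)*R1:  [  0  -1  -3   1 ]
R3 <- R3 - (-3)*R1:  [  0  -4  -9   7 ]
R3 <- R3 - (4)*R2:  [ 0  0  3  3 ]
Row echelon form:
[ 2  -2  -4  |  -4 ]
[ 0  -1  -3  |   1 ]
[ 0   0   3  |   3 ]
Back-substitution:
w = (3) / 3 = 1
v = (1 - (-3)*(1)) / -1 = -4
u = (-4 - (-2)*(-4) - (-4)*(1)) / 2 = -4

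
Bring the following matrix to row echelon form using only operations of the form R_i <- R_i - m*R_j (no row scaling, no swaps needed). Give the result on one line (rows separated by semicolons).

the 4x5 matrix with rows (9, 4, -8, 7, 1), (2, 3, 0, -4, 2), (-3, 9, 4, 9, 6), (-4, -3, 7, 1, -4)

Forward elimination:
R2 <- R2 - (2/9)*R1:  [     0   19/9   16/9  -50/9   16/9 ]
R3 <- R3 - (-1/3)*R1:  [    0  31/3   4/3  34/3  19/3 ]
R4 <- R4 - (-4/9)*R1:  [     0  -11/9   31/9   37/9  -32/9 ]
R3 <- R3 - (93/19)*R2:  [       0        0  -140/19   732/19   -45/19 ]
R4 <- R4 - (-11/19)*R2:  [      0       0   85/19   17/19  -48/19 ]
R4 <- R4 - (-17/28)*R3:  [       0        0        0    170/7  -111/28 ]
Row echelon form:
[ 9     4       -8       7        1 ]
[ 0  19/9     16/9   -50/9     16/9 ]
[ 0     0  -140/19  732/19   -45/19 ]
[ 0     0        0   170/7  -111/28 ]

REF = [9 4 -8 7 1; 0 19/9 16/9 -50/9 16/9; 0 0 -140/19 732/19 -45/19; 0 0 0 170/7 -111/28]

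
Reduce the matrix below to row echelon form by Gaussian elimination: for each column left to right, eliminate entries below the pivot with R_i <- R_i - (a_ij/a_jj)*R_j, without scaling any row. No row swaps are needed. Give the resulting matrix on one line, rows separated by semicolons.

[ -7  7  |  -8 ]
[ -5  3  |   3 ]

REF = [-7 7 -8; 0 -2 61/7]

Forward elimination:
R2 <- R2 - (5/7)*R1:  [    0    -2  61/7 ]
Row echelon form:
[ -7   7  |    -8 ]
[  0  -2  |  61/7 ]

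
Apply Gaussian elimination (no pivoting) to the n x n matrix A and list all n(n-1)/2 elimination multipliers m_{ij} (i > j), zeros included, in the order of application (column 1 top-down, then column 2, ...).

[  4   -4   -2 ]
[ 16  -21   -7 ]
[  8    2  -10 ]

multipliers: 4, 2, -2

Forward elimination:
R2 <- R2 - (4)*R1:  [  0  -5   1 ]
R3 <- R3 - (2)*R1:  [  0  10  -6 ]
R3 <- R3 - (-2)*R2:  [  0   0  -4 ]
Multipliers (in order of application): m_{21} = 4, m_{31} = 2, m_{32} = -2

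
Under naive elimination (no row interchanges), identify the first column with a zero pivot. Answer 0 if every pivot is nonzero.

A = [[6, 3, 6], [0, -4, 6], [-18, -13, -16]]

Naive forward elimination:
R3 <- R3 - (-3)*R1:  [  0  -4   2 ]
R3 <- R3 - (1)*R2:  [  0   0  -4 ]
All pivots nonzero; naive elimination completes without hitting a zero pivot.

first zero-pivot column = 0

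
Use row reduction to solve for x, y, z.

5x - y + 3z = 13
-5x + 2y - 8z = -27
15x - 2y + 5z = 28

(1, 1, 3)

Forward elimination on [A|b]:
R2 <- R2 - (-1)*R1:  [   0    1   -5  -14 ]
R3 <- R3 - (3)*R1:  [   0    1   -4  -11 ]
R3 <- R3 - (1)*R2:  [ 0  0  1  3 ]
Row echelon form:
[ 5  -1   3  |   13 ]
[ 0   1  -5  |  -14 ]
[ 0   0   1  |    3 ]
Back-substitution:
z = (3) / 1 = 3
y = (-14 - (-5)*(3)) / 1 = 1
x = (13 - (-1)*(1) - (3)*(3)) / 5 = 1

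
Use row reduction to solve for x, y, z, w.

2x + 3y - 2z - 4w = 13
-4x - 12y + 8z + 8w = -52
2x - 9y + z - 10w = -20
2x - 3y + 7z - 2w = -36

(2, 1, -5, 1)

Forward elimination on [A|b]:
R2 <- R2 - (-2)*R1:  [   0   -6    4    0  -26 ]
R3 <- R3 - (1)*R1:  [   0  -12    3   -6  -33 ]
R4 <- R4 - (1)*R1:  [   0   -6    9    2  -49 ]
R3 <- R3 - (2)*R2:  [  0   0  -5  -6  19 ]
R4 <- R4 - (1)*R2:  [   0    0    5    2  -23 ]
R4 <- R4 - (-1)*R3:  [  0   0   0  -4  -4 ]
Row echelon form:
[ 2   3  -2  -4  |   13 ]
[ 0  -6   4   0  |  -26 ]
[ 0   0  -5  -6  |   19 ]
[ 0   0   0  -4  |   -4 ]
Back-substitution:
w = (-4) / -4 = 1
z = (19 - (-6)*(1)) / -5 = -5
y = (-26 - (4)*(-5)) / -6 = 1
x = (13 - (3)*(1) - (-2)*(-5) - (-4)*(1)) / 2 = 2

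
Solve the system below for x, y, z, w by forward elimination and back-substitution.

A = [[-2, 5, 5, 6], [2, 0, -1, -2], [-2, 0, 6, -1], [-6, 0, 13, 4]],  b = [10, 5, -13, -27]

Forward elimination on [A|b]:
R2 <- R2 - (-1)*R1:  [  0   5   4   4  15 ]
R3 <- R3 - (1)*R1:  [   0   -5    1   -7  -23 ]
R4 <- R4 - (3)*R1:  [   0  -15   -2  -14  -57 ]
R3 <- R3 - (-1)*R2:  [  0   0   5  -3  -8 ]
R4 <- R4 - (-3)*R2:  [   0    0   10   -2  -12 ]
R4 <- R4 - (2)*R3:  [ 0  0  0  4  4 ]
Row echelon form:
[ -2  5  5   6  |  10 ]
[  0  5  4   4  |  15 ]
[  0  0  5  -3  |  -8 ]
[  0  0  0   4  |   4 ]
Back-substitution:
w = (4) / 4 = 1
z = (-8 - (-3)*(1)) / 5 = -1
y = (15 - (4)*(-1) - (4)*(1)) / 5 = 3
x = (10 - (5)*(3) - (5)*(-1) - (6)*(1)) / -2 = 3

(3, 3, -1, 1)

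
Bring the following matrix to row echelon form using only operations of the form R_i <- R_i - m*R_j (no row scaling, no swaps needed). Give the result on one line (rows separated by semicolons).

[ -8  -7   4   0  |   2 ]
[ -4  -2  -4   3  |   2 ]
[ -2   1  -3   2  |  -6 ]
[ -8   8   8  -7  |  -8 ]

Forward elimination:
R2 <- R2 - (1/2)*R1:  [   0  3/2   -6    3    1 ]
R3 <- R3 - (1/4)*R1:  [     0   11/4     -4      2  -13/2 ]
R4 <- R4 - (1)*R1:  [   0   15    4   -7  -10 ]
R3 <- R3 - (11/6)*R2:  [     0      0      7   -7/2  -25/3 ]
R4 <- R4 - (10)*R2:  [   0    0   64  -37  -20 ]
R4 <- R4 - (64/7)*R3:  [       0        0        0       -5  1180/21 ]
Row echelon form:
[ -8   -7   4     0  |        2 ]
[  0  3/2  -6     3  |        1 ]
[  0    0   7  -7/2  |    -25/3 ]
[  0    0   0    -5  |  1180/21 ]

REF = [-8 -7 4 0 2; 0 3/2 -6 3 1; 0 0 7 -7/2 -25/3; 0 0 0 -5 1180/21]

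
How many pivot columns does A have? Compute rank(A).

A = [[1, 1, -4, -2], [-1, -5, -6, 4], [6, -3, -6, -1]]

Row reduction:
R2 <- R2 - (-1)*R1:  [   0   -4  -10    2 ]
R3 <- R3 - (6)*R1:  [  0  -9  18  11 ]
R3 <- R3 - (9/4)*R2:  [    0     0  81/2  13/2 ]
Row echelon form:
[ 1   1    -4    -2 ]
[ 0  -4   -10     2 ]
[ 0   0  81/2  13/2 ]
Nonzero rows / pivot columns: 3

rank(A) = 3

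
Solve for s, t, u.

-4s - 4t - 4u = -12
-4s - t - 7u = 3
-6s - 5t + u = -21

(0, 4, -1)

Forward elimination on [A|b]:
R2 <- R2 - (1)*R1:  [  0   3  -3  15 ]
R3 <- R3 - (3/2)*R1:  [  0   1   7  -3 ]
R3 <- R3 - (1/3)*R2:  [  0   0   8  -8 ]
Row echelon form:
[ -4  -4  -4  |  -12 ]
[  0   3  -3  |   15 ]
[  0   0   8  |   -8 ]
Back-substitution:
u = (-8) / 8 = -1
t = (15 - (-3)*(-1)) / 3 = 4
s = (-12 - (-4)*(4) - (-4)*(-1)) / -4 = 0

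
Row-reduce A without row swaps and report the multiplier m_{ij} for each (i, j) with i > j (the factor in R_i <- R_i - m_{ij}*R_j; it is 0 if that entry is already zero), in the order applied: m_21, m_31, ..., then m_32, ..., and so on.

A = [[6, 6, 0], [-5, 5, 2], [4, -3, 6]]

multipliers: -5/6, 2/3, -7/10

Forward elimination:
R2 <- R2 - (-5/6)*R1:  [  0  10   2 ]
R3 <- R3 - (2/3)*R1:  [  0  -7   6 ]
R3 <- R3 - (-7/10)*R2:  [    0     0  37/5 ]
Multipliers (in order of application): m_{21} = -5/6, m_{31} = 2/3, m_{32} = -7/10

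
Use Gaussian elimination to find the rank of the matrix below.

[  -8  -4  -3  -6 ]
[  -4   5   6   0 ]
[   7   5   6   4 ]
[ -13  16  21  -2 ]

rank(A) = 3

Row reduction:
R2 <- R2 - (1/2)*R1:  [    0     7  15/2     3 ]
R3 <- R3 - (-7/8)*R1:  [    0   3/2  27/8  -5/4 ]
R4 <- R4 - (13/8)*R1:  [     0   45/2  207/8   31/4 ]
R3 <- R3 - (3/14)*R2:  [      0       0   99/56  -53/28 ]
R4 <- R4 - (45/14)*R2:  [      0       0   99/56  -53/28 ]
R4 <- R4 - (1)*R3:  [ 0  0  0  0 ]
Row echelon form:
[ -8  -4     -3      -6 ]
[  0   7   15/2       3 ]
[  0   0  99/56  -53/28 ]
[  0   0      0       0 ]
Nonzero rows / pivot columns: 3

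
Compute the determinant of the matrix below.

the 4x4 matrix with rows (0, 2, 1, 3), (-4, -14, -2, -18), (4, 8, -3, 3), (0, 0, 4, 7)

det(A) = 80

Forward elimination:
R1 <-> R2   (pivot in column 1 was zero)
[ -4  -14  -2  -18 ]
[  0    2   1    3 ]
[  4    8  -3    3 ]
[  0    0   4    7 ]
R3 <- R3 - (-1)*R1:  [   0   -6   -5  -15 ]
R3 <- R3 - (-3)*R2:  [  0   0  -2  -6 ]
R4 <- R4 - (-2)*R3:  [  0   0   0  -5 ]
Upper-triangular form:
[ -4  -14  -2  -18 ]
[  0    2   1    3 ]
[  0    0  -2   -6 ]
[  0    0   0   -5 ]
det(A) = (-1)^1 * (-4) * (2) * (-2) * (-5) = 80  (1 row swap -> sign -1)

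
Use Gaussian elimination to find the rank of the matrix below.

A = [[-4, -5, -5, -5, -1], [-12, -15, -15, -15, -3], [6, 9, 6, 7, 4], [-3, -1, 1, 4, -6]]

Row reduction:
R2 <- R2 - (3)*R1:  [ 0  0  0  0  0 ]
R3 <- R3 - (-3/2)*R1:  [    0   3/2  -3/2  -1/2   5/2 ]
R4 <- R4 - (3/4)*R1:  [     0   11/4   19/4   31/4  -21/4 ]
R2 <-> R3   (pivot in column 2 was zero)
[ -4    -5    -5    -5     -1 ]
[  0   3/2  -3/2  -1/2    5/2 ]
[  0     0     0     0      0 ]
[  0  11/4  19/4  31/4  -21/4 ]
R4 <- R4 - (11/6)*R2:  [     0      0   15/2   26/3  -59/6 ]
R3 <-> R4   (pivot in column 3 was zero)
[ -4   -5    -5    -5     -1 ]
[  0  3/2  -3/2  -1/2    5/2 ]
[  0    0  15/2  26/3  -59/6 ]
[  0    0     0     0      0 ]
Row echelon form:
[ -4   -5    -5    -5     -1 ]
[  0  3/2  -3/2  -1/2    5/2 ]
[  0    0  15/2  26/3  -59/6 ]
[  0    0     0     0      0 ]
Nonzero rows / pivot columns: 3

rank(A) = 3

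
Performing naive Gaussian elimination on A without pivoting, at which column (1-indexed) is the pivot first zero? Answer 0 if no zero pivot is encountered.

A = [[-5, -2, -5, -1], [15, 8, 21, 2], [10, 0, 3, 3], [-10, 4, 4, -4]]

first zero-pivot column = 4

Naive forward elimination:
R2 <- R2 - (-3)*R1:  [  0   2   6  -1 ]
R3 <- R3 - (-2)*R1:  [  0  -4  -7   1 ]
R4 <- R4 - (2)*R1:  [  0   8  14  -2 ]
R3 <- R3 - (-2)*R2:  [  0   0   5  -1 ]
R4 <- R4 - (4)*R2:  [   0    0  -10    2 ]
R4 <- R4 - (-2)*R3:  [ 0  0  0  0 ]
Matrix at this point:
[ -5  -2  -5  -1 ]
[  0   2   6  -1 ]
[  0   0   5  -1 ]
[  0   0   0   0 ]
Pivot entry (4,4) in the last row is zero and there are no rows below to swap with -> zero pivot in column 4 (A is singular).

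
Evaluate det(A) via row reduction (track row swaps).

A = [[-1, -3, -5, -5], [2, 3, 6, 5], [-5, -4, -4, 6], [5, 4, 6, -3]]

Forward elimination:
R2 <- R2 - (-2)*R1:  [  0  -3  -4  -5 ]
R3 <- R3 - (5)*R1:  [  0  11  21  31 ]
R4 <- R4 - (-5)*R1:  [   0  -11  -19  -28 ]
R3 <- R3 - (-11/3)*R2:  [    0     0  19/3  38/3 ]
R4 <- R4 - (11/3)*R2:  [     0      0  -13/3  -29/3 ]
R4 <- R4 - (-13/19)*R3:  [  0   0   0  -1 ]
Upper-triangular form:
[ -1  -3    -5    -5 ]
[  0  -3    -4    -5 ]
[  0   0  19/3  38/3 ]
[  0   0     0    -1 ]
det(A) = (-1)^0 * (-1) * (-3) * (19/3) * (-1) = -19  (0 row swaps -> sign +1)

det(A) = -19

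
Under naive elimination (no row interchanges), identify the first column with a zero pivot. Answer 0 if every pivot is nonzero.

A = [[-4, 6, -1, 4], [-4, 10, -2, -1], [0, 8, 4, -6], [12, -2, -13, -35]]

Naive forward elimination:
R2 <- R2 - (1)*R1:  [  0   4  -1  -5 ]
R4 <- R4 - (-3)*R1:  [   0   16  -16  -23 ]
R3 <- R3 - (2)*R2:  [ 0  0  6  4 ]
R4 <- R4 - (4)*R2:  [   0    0  -12   -3 ]
R4 <- R4 - (-2)*R3:  [ 0  0  0  5 ]
All pivots nonzero; naive elimination completes without hitting a zero pivot.

first zero-pivot column = 0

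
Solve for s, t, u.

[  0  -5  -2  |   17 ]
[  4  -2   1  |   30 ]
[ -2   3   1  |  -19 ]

(4, -5, 4)

Forward elimination on [A|b]:
R1 <-> R2   (pivot in column 1 was zero)
[  4  -2   1   30 ]
[  0  -5  -2   17 ]
[ -2   3   1  -19 ]
R3 <- R3 - (-1/2)*R1:  [   0    2  3/2   -4 ]
R3 <- R3 - (-2/5)*R2:  [    0     0  7/10  14/5 ]
Row echelon form:
[ 4  -2     1  |    30 ]
[ 0  -5    -2  |    17 ]
[ 0   0  7/10  |  14/5 ]
Back-substitution:
u = (14/5) / (7/10) = 4
t = (17 - (-2)*(4)) / -5 = -5
s = (30 - (-2)*(-5) - (1)*(4)) / 4 = 4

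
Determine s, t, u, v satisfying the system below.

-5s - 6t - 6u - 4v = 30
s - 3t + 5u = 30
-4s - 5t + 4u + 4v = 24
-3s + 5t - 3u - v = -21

(-2, -4, 4, -5)

Forward elimination on [A|b]:
R2 <- R2 - (-1/5)*R1:  [     0  -21/5   19/5   -4/5     36 ]
R3 <- R3 - (4/5)*R1:  [    0  -1/5  44/5  36/5     0 ]
R4 <- R4 - (3/5)*R1:  [    0  43/5   3/5   7/5   -39 ]
R3 <- R3 - (1/21)*R2:  [      0       0  181/21  152/21   -12/7 ]
R4 <- R4 - (-43/21)*R2:  [      0       0  176/21   -5/21   243/7 ]
R4 <- R4 - (176/181)*R3:  [         0          0          0  -1317/181   6585/181 ]
Row echelon form:
[ -5     -6      -6         -4  |        30 ]
[  0  -21/5    19/5       -4/5  |        36 ]
[  0      0  181/21     152/21  |     -12/7 ]
[  0      0       0  -1317/181  |  6585/181 ]
Back-substitution:
v = (6585/181) / (-1317/181) = -5
u = (-12/7 - (152/21)*(-5)) / (181/21) = 4
t = (36 - (19/5)*(4) - (-4/5)*(-5)) / (-21/5) = -4
s = (30 - (-6)*(-4) - (-6)*(4) - (-4)*(-5)) / -5 = -2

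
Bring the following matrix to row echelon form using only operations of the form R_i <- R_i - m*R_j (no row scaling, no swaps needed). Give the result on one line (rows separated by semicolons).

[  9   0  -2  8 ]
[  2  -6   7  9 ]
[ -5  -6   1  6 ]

Forward elimination:
R2 <- R2 - (2/9)*R1:  [    0    -6  67/9  65/9 ]
R3 <- R3 - (-5/9)*R1:  [    0    -6  -1/9  94/9 ]
R3 <- R3 - (1)*R2:  [     0      0  -68/9   29/9 ]
Row echelon form:
[ 9   0     -2     8 ]
[ 0  -6   67/9  65/9 ]
[ 0   0  -68/9  29/9 ]

REF = [9 0 -2 8; 0 -6 67/9 65/9; 0 0 -68/9 29/9]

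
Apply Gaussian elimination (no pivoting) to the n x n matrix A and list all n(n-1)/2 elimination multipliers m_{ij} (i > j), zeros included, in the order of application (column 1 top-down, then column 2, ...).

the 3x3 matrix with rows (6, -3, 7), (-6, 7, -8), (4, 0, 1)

multipliers: -1, 2/3, 1/2

Forward elimination:
R2 <- R2 - (-1)*R1:  [  0   4  -1 ]
R3 <- R3 - (2/3)*R1:  [     0      2  -11/3 ]
R3 <- R3 - (1/2)*R2:  [     0      0  -19/6 ]
Multipliers (in order of application): m_{21} = -1, m_{31} = 2/3, m_{32} = 1/2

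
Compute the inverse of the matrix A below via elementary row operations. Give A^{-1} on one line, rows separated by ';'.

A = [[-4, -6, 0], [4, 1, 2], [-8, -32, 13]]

inverse = [77/100 39/50 -3/25; -17/25 -13/25 2/25; -6/5 -4/5 1/5]

Gauss-Jordan on [A | I]:
R1 <- (1/-4)*R1:  [    1   3/2     0  |  -1/4     0     0 ]
R2 <- R2 - (4)*R1:  [  0  -5   2  |   1   1   0 ]
R3 <- R3 - (-8)*R1:  [   0  -20   13  |   -2    0    1 ]
R2 <- (1/-5)*R2:  [    0     1  -2/5  |  -1/5  -1/5     0 ]
R1 <- R1 - (3/2)*R2:  [    1     0   3/5  |  1/20  3/10     0 ]
R3 <- R3 - (-20)*R2:  [  0   0   5  |  -6  -4   1 ]
R3 <- (1/5)*R3:  [    0     0     1  |  -6/5  -4/5   1/5 ]
R1 <- R1 - (3/5)*R3:  [      1       0       0  |  77/100   39/50   -3/25 ]
R2 <- R2 - (-2/5)*R3:  [      0       1       0  |  -17/25  -13/25    2/25 ]
Right block of [I | A^{-1}] is the inverse:
[ 77/100   39/50  -3/25 ]
[ -17/25  -13/25   2/25 ]
[   -6/5    -4/5    1/5 ]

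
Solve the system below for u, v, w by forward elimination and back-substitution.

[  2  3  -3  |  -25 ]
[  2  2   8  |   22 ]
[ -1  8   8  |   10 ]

Forward elimination on [A|b]:
R2 <- R2 - (1)*R1:  [  0  -1  11  47 ]
R3 <- R3 - (-1/2)*R1:  [    0  19/2  13/2  -5/2 ]
R3 <- R3 - (-19/2)*R2:  [   0    0  111  444 ]
Row echelon form:
[ 2   3   -3  |  -25 ]
[ 0  -1   11  |   47 ]
[ 0   0  111  |  444 ]
Back-substitution:
w = (444) / 111 = 4
v = (47 - (11)*(4)) / -1 = -3
u = (-25 - (3)*(-3) - (-3)*(4)) / 2 = -2

(-2, -3, 4)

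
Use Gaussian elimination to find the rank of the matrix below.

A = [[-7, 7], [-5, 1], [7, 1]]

rank(A) = 2

Row reduction:
R2 <- R2 - (5/7)*R1:  [  0  -4 ]
R3 <- R3 - (-1)*R1:  [ 0  8 ]
R3 <- R3 - (-2)*R2:  [ 0  0 ]
Row echelon form:
[ -7   7 ]
[  0  -4 ]
[  0   0 ]
Nonzero rows / pivot columns: 2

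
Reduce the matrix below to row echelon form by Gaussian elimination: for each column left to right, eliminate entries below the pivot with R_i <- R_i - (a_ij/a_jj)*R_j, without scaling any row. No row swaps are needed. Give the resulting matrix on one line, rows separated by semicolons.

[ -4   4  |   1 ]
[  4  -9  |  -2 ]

REF = [-4 4 1; 0 -5 -1]

Forward elimination:
R2 <- R2 - (-1)*R1:  [  0  -5  -1 ]
Row echelon form:
[ -4   4  |   1 ]
[  0  -5  |  -1 ]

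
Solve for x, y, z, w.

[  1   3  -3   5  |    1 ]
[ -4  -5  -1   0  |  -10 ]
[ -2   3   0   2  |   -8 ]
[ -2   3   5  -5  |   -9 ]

Forward elimination on [A|b]:
R2 <- R2 - (-4)*R1:  [   0    7  -13   20   -6 ]
R3 <- R3 - (-2)*R1:  [  0   9  -6  12  -6 ]
R4 <- R4 - (-2)*R1:  [  0   9  -1   5  -7 ]
R3 <- R3 - (9/7)*R2:  [     0      0   75/7  -96/7   12/7 ]
R4 <- R4 - (9/7)*R2:  [      0       0   110/7  -145/7     5/7 ]
R4 <- R4 - (22/15)*R3:  [    0     0     0  -3/5  -9/5 ]
Row echelon form:
[ 1  3    -3      5  |     1 ]
[ 0  7   -13     20  |    -6 ]
[ 0  0  75/7  -96/7  |  12/7 ]
[ 0  0     0   -3/5  |  -9/5 ]
Back-substitution:
w = (-9/5) / (-3/5) = 3
z = (12/7 - (-96/7)*(3)) / (75/7) = 4
y = (-6 - (-13)*(4) - (20)*(3)) / 7 = -2
x = (1 - (3)*(-2) - (-3)*(4) - (5)*(3)) / 1 = 4

(4, -2, 4, 3)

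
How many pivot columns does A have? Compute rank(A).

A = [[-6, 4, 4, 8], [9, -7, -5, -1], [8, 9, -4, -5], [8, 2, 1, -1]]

Row reduction:
R2 <- R2 - (-3/2)*R1:  [  0  -1   1  11 ]
R3 <- R3 - (-4/3)*R1:  [    0  43/3   4/3  17/3 ]
R4 <- R4 - (-4/3)*R1:  [    0  22/3  19/3  29/3 ]
R3 <- R3 - (-43/3)*R2:  [     0      0   47/3  490/3 ]
R4 <- R4 - (-22/3)*R2:  [     0      0   41/3  271/3 ]
R4 <- R4 - (41/47)*R3:  [        0         0         0  -2451/47 ]
Row echelon form:
[ -6   4     4         8 ]
[  0  -1     1        11 ]
[  0   0  47/3     490/3 ]
[  0   0     0  -2451/47 ]
Nonzero rows / pivot columns: 4

rank(A) = 4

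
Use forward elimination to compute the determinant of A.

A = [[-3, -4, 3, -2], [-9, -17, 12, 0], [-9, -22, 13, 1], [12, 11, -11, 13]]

Forward elimination:
R2 <- R2 - (3)*R1:  [  0  -5   3   6 ]
R3 <- R3 - (3)*R1:  [   0  -10    4    7 ]
R4 <- R4 - (-4)*R1:  [  0  -5   1   5 ]
R3 <- R3 - (2)*R2:  [  0   0  -2  -5 ]
R4 <- R4 - (1)*R2:  [  0   0  -2  -1 ]
R4 <- R4 - (1)*R3:  [ 0  0  0  4 ]
Upper-triangular form:
[ -3  -4   3  -2 ]
[  0  -5   3   6 ]
[  0   0  -2  -5 ]
[  0   0   0   4 ]
det(A) = (-1)^0 * (-3) * (-5) * (-2) * (4) = -120  (0 row swaps -> sign +1)

det(A) = -120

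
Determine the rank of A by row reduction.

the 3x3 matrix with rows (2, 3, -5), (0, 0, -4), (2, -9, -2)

rank(A) = 3

Row reduction:
R3 <- R3 - (1)*R1:  [   0  -12    3 ]
R2 <-> R3   (pivot in column 2 was zero)
[ 2    3  -5 ]
[ 0  -12   3 ]
[ 0    0  -4 ]
Row echelon form:
[ 2    3  -5 ]
[ 0  -12   3 ]
[ 0    0  -4 ]
Nonzero rows / pivot columns: 3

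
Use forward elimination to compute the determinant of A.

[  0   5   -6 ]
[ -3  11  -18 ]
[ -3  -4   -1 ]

det(A) = -15

Forward elimination:
R1 <-> R2   (pivot in column 1 was zero)
[ -3  11  -18 ]
[  0   5   -6 ]
[ -3  -4   -1 ]
R3 <- R3 - (1)*R1:  [   0  -15   17 ]
R3 <- R3 - (-3)*R2:  [  0   0  -1 ]
Upper-triangular form:
[ -3  11  -18 ]
[  0   5   -6 ]
[  0   0   -1 ]
det(A) = (-1)^1 * (-3) * (5) * (-1) = -15  (1 row swap -> sign -1)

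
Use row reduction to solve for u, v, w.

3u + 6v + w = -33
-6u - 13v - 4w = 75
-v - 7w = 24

Forward elimination on [A|b]:
R2 <- R2 - (-2)*R1:  [  0  -1  -2   9 ]
R3 <- R3 - (1)*R2:  [  0   0  -5  15 ]
Row echelon form:
[ 3   6   1  |  -33 ]
[ 0  -1  -2  |    9 ]
[ 0   0  -5  |   15 ]
Back-substitution:
w = (15) / -5 = -3
v = (9 - (-2)*(-3)) / -1 = -3
u = (-33 - (6)*(-3) - (1)*(-3)) / 3 = -4

(-4, -3, -3)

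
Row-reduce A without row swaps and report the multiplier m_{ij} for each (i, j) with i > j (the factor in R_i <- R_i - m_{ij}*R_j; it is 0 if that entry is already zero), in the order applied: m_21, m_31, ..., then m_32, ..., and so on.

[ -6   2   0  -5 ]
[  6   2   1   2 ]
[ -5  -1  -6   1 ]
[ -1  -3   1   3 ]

Forward elimination:
R2 <- R2 - (-1)*R1:  [  0   4   1  -3 ]
R3 <- R3 - (5/6)*R1:  [    0  -8/3    -6  31/6 ]
R4 <- R4 - (1/6)*R1:  [     0  -10/3      1   23/6 ]
R3 <- R3 - (-2/3)*R2:  [     0      0  -16/3   19/6 ]
R4 <- R4 - (-5/6)*R2:  [    0     0  11/6   4/3 ]
R4 <- R4 - (-11/32)*R3:  [      0       0       0  155/64 ]
Multipliers (in order of application): m_{21} = -1, m_{31} = 5/6, m_{41} = 1/6, m_{32} = -2/3, m_{42} = -5/6, m_{43} = -11/32

multipliers: -1, 5/6, 1/6, -2/3, -5/6, -11/32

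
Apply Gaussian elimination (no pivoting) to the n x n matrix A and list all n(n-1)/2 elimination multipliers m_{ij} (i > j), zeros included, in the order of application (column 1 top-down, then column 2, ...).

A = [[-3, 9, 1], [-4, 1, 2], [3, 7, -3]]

multipliers: 4/3, -1, -16/11

Forward elimination:
R2 <- R2 - (4/3)*R1:  [   0  -11  2/3 ]
R3 <- R3 - (-1)*R1:  [  0  16  -2 ]
R3 <- R3 - (-16/11)*R2:  [      0       0  -34/33 ]
Multipliers (in order of application): m_{21} = 4/3, m_{31} = -1, m_{32} = -16/11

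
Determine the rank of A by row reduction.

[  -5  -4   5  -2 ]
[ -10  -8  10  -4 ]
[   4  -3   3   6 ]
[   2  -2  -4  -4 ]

rank(A) = 3

Row reduction:
R2 <- R2 - (2)*R1:  [ 0  0  0  0 ]
R3 <- R3 - (-4/5)*R1:  [     0  -31/5      7   22/5 ]
R4 <- R4 - (-2/5)*R1:  [     0  -18/5     -2  -24/5 ]
R2 <-> R3   (pivot in column 2 was zero)
[ -5     -4   5     -2 ]
[  0  -31/5   7   22/5 ]
[  0      0   0      0 ]
[  0  -18/5  -2  -24/5 ]
R4 <- R4 - (18/31)*R2:  [       0        0  -188/31  -228/31 ]
R3 <-> R4   (pivot in column 3 was zero)
[ -5     -4        5       -2 ]
[  0  -31/5        7     22/5 ]
[  0      0  -188/31  -228/31 ]
[  0      0        0        0 ]
Row echelon form:
[ -5     -4        5       -2 ]
[  0  -31/5        7     22/5 ]
[  0      0  -188/31  -228/31 ]
[  0      0        0        0 ]
Nonzero rows / pivot columns: 3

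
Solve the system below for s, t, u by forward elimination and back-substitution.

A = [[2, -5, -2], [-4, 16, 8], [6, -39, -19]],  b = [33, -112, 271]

Forward elimination on [A|b]:
R2 <- R2 - (-2)*R1:  [   0    6    4  -46 ]
R3 <- R3 - (3)*R1:  [   0  -24  -13  172 ]
R3 <- R3 - (-4)*R2:  [   0    0    3  -12 ]
Row echelon form:
[ 2  -5  -2  |   33 ]
[ 0   6   4  |  -46 ]
[ 0   0   3  |  -12 ]
Back-substitution:
u = (-12) / 3 = -4
t = (-46 - (4)*(-4)) / 6 = -5
s = (33 - (-5)*(-5) - (-2)*(-4)) / 2 = 0

(0, -5, -4)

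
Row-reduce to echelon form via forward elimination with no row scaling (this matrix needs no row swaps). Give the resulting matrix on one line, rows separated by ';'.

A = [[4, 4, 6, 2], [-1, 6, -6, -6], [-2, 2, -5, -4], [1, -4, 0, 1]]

REF = [4 4 6 2; 0 7 -9/2 -11/2; 0 0 4/7 1/7; 0 0 0 -9/4]

Forward elimination:
R2 <- R2 - (-1/4)*R1:  [     0      7   -9/2  -11/2 ]
R3 <- R3 - (-1/2)*R1:  [  0   4  -2  -3 ]
R4 <- R4 - (1/4)*R1:  [    0    -5  -3/2   1/2 ]
R3 <- R3 - (4/7)*R2:  [   0    0  4/7  1/7 ]
R4 <- R4 - (-5/7)*R2:  [     0      0  -33/7  -24/7 ]
R4 <- R4 - (-33/4)*R3:  [    0     0     0  -9/4 ]
Row echelon form:
[ 4  4     6      2 ]
[ 0  7  -9/2  -11/2 ]
[ 0  0   4/7    1/7 ]
[ 0  0     0   -9/4 ]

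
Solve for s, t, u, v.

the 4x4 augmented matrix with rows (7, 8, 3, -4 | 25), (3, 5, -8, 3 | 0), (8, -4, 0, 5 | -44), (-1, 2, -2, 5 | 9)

Forward elimination on [A|b]:
R2 <- R2 - (3/7)*R1:  [     0   11/7  -65/7   33/7  -75/7 ]
R3 <- R3 - (8/7)*R1:  [      0   -92/7   -24/7    67/7  -508/7 ]
R4 <- R4 - (-1/7)*R1:  [     0   22/7  -11/7   31/7   88/7 ]
R3 <- R3 - (-92/11)*R2:  [        0         0   -892/11        49  -1784/11 ]
R4 <- R4 - (2)*R2:  [  0   0  17  -5  34 ]
R4 <- R4 - (-187/892)*R3:  [        0         0         0  4703/892         0 ]
Row echelon form:
[ 7     8        3        -4  |        25 ]
[ 0  11/7    -65/7      33/7  |     -75/7 ]
[ 0     0  -892/11        49  |  -1784/11 ]
[ 0     0        0  4703/892  |         0 ]
Back-substitution:
v = (0) / (4703/892) = 0
u = (-1784/11 - (49)*(0)) / (-892/11) = 2
t = (-75/7 - (-65/7)*(2) - (33/7)*(0)) / (11/7) = 5
s = (25 - (8)*(5) - (3)*(2) - (-4)*(0)) / 7 = -3

(-3, 5, 2, 0)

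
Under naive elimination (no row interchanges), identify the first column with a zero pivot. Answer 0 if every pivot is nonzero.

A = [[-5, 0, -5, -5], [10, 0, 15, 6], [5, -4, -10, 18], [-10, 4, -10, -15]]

Naive forward elimination:
R2 <- R2 - (-2)*R1:  [  0   0   5  -4 ]
R3 <- R3 - (-1)*R1:  [   0   -4  -15   13 ]
R4 <- R4 - (2)*R1:  [  0   4   0  -5 ]
Matrix at this point:
[ -5   0   -5  -5 ]
[  0   0    5  -4 ]
[  0  -4  -15  13 ]
[  0   4    0  -5 ]
Pivot entry (2,2) is zero but row 3 has -4 in column 2 -> naive elimination stops; a row interchange (e.g. R2 <-> R3) would be required here.

first zero-pivot column = 2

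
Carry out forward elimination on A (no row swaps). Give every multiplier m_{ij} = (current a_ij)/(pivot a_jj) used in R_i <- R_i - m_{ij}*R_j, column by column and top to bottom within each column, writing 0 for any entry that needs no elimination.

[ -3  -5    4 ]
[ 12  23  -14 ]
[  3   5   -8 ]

multipliers: -4, -1, 0

Forward elimination:
R2 <- R2 - (-4)*R1:  [ 0  3  2 ]
R3 <- R3 - (-1)*R1:  [  0   0  -4 ]
R3: entry in column 2 is already 0 -> m_{32} = 0 (no row operation needed)
Multipliers (in order of application): m_{21} = -4, m_{31} = -1, m_{32} = 0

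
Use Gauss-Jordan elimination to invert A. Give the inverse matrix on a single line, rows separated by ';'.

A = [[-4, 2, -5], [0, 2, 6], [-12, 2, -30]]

inverse = [-3 25/12 11/12; -3 5/2 1; 1 -2/3 -1/3]

Gauss-Jordan on [A | I]:
R1 <- (1/-4)*R1:  [    1  -1/2   5/4  |  -1/4     0     0 ]
R3 <- R3 - (-12)*R1:  [   0   -4  -15  |   -3    0    1 ]
R2 <- (1/2)*R2:  [   0    1    3  |    0  1/2    0 ]
R1 <- R1 - (-1/2)*R2:  [    1     0  11/4  |  -1/4   1/4     0 ]
R3 <- R3 - (-4)*R2:  [  0   0  -3  |  -3   2   1 ]
R3 <- (1/-3)*R3:  [    0     0     1  |     1  -2/3  -1/3 ]
R1 <- R1 - (11/4)*R3:  [     1      0      0  |     -3  25/12  11/12 ]
R2 <- R2 - (3)*R3:  [   0    1    0  |   -3  5/2    1 ]
Right block of [I | A^{-1}] is the inverse:
[ -3  25/12  11/12 ]
[ -3    5/2      1 ]
[  1   -2/3   -1/3 ]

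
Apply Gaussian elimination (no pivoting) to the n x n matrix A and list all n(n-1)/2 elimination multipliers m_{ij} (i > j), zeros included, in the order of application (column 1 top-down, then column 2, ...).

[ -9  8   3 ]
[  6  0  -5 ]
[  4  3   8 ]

multipliers: -2/3, -4/9, 59/48

Forward elimination:
R2 <- R2 - (-2/3)*R1:  [    0  16/3    -3 ]
R3 <- R3 - (-4/9)*R1:  [    0  59/9  28/3 ]
R3 <- R3 - (59/48)*R2:  [      0       0  625/48 ]
Multipliers (in order of application): m_{21} = -2/3, m_{31} = -4/9, m_{32} = 59/48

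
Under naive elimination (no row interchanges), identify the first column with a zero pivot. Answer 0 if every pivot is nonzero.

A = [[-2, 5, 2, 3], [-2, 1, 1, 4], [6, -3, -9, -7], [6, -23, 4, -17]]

Naive forward elimination:
R2 <- R2 - (1)*R1:  [  0  -4  -1   1 ]
R3 <- R3 - (-3)*R1:  [  0  12  -3   2 ]
R4 <- R4 - (-3)*R1:  [  0  -8  10  -8 ]
R3 <- R3 - (-3)*R2:  [  0   0  -6   5 ]
R4 <- R4 - (2)*R2:  [   0    0   12  -10 ]
R4 <- R4 - (-2)*R3:  [ 0  0  0  0 ]
Matrix at this point:
[ -2   5   2  3 ]
[  0  -4  -1  1 ]
[  0   0  -6  5 ]
[  0   0   0  0 ]
Pivot entry (4,4) in the last row is zero and there are no rows below to swap with -> zero pivot in column 4 (A is singular).

first zero-pivot column = 4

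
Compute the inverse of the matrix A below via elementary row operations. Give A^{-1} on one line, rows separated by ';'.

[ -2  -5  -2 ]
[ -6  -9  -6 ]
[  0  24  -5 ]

inverse = [63/20 -73/60 1/5; -1/2 1/6 0; -12/5 4/5 -1/5]

Gauss-Jordan on [A | I]:
R1 <- (1/-2)*R1:  [    1   5/2     1  |  -1/2     0     0 ]
R2 <- R2 - (-6)*R1:  [  0   6   0  |  -3   1   0 ]
R2 <- (1/6)*R2:  [    0     1     0  |  -1/2   1/6     0 ]
R1 <- R1 - (5/2)*R2:  [     1      0      1  |    3/4  -5/12      0 ]
R3 <- R3 - (24)*R2:  [  0   0  -5  |  12  -4   1 ]
R3 <- (1/-5)*R3:  [     0      0      1  |  -12/5    4/5   -1/5 ]
R1 <- R1 - (1)*R3:  [      1       0       0  |   63/20  -73/60     1/5 ]
Right block of [I | A^{-1}] is the inverse:
[ 63/20  -73/60   1/5 ]
[  -1/2     1/6     0 ]
[ -12/5     4/5  -1/5 ]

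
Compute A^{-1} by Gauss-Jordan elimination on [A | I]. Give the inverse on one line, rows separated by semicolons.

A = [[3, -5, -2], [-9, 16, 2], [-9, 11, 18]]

Gauss-Jordan on [A | I]:
R1 <- (1/3)*R1:  [    1  -5/3  -2/3  |   1/3     0     0 ]
R2 <- R2 - (-9)*R1:  [  0   1  -4  |   3   1   0 ]
R3 <- R3 - (-9)*R1:  [  0  -4  12  |   3   0   1 ]
R1 <- R1 - (-5/3)*R2:  [     1      0  -22/3  |   16/3    5/3      0 ]
R3 <- R3 - (-4)*R2:  [  0   0  -4  |  15   4   1 ]
R3 <- (1/-4)*R3:  [     0      0      1  |  -15/4     -1   -1/4 ]
R1 <- R1 - (-22/3)*R3:  [      1       0       0  |  -133/6   -17/3   -11/6 ]
R2 <- R2 - (-4)*R3:  [   0    1    0  |  -12   -3   -1 ]
Right block of [I | A^{-1}] is the inverse:
[ -133/6  -17/3  -11/6 ]
[    -12     -3     -1 ]
[  -15/4     -1   -1/4 ]

inverse = [-133/6 -17/3 -11/6; -12 -3 -1; -15/4 -1 -1/4]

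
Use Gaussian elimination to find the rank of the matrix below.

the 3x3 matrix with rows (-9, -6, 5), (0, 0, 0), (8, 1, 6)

Row reduction:
R3 <- R3 - (-8/9)*R1:  [     0  -13/3   94/9 ]
R2 <-> R3   (pivot in column 2 was zero)
[ -9     -6     5 ]
[  0  -13/3  94/9 ]
[  0      0     0 ]
Row echelon form:
[ -9     -6     5 ]
[  0  -13/3  94/9 ]
[  0      0     0 ]
Nonzero rows / pivot columns: 2

rank(A) = 2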